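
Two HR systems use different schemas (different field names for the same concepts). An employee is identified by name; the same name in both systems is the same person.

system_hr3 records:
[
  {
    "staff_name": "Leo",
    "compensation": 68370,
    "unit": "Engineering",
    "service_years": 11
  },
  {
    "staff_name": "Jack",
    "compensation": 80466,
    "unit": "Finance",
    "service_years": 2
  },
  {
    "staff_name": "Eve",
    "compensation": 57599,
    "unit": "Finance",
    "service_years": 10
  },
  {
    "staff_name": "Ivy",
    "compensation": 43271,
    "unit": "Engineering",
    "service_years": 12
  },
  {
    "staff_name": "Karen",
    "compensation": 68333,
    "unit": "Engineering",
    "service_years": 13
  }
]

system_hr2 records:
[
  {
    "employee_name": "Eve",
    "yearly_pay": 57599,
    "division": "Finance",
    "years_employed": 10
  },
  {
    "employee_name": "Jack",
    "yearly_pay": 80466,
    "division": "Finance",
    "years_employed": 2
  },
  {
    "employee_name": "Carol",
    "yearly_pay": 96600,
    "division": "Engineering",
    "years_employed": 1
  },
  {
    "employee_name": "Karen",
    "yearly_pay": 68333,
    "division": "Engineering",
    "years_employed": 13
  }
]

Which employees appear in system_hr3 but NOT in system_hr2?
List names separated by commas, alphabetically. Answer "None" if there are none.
Ivy, Leo

Schema mapping: "staff_name" (system_hr3) = "employee_name" (system_hr2) = employee name

Names in system_hr3: ['Eve', 'Ivy', 'Jack', 'Karen', 'Leo']
Names in system_hr2: ['Carol', 'Eve', 'Jack', 'Karen']

In system_hr3 but not system_hr2: ['Ivy', 'Leo']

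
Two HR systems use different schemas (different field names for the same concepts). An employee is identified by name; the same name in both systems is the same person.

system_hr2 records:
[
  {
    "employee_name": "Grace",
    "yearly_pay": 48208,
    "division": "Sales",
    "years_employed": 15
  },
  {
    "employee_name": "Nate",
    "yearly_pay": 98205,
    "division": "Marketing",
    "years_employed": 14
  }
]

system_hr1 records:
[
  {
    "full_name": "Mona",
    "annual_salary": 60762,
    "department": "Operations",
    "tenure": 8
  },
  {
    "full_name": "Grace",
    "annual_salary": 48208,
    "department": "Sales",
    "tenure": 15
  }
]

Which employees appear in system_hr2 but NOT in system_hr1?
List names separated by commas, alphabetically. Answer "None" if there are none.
Nate

Schema mapping: "employee_name" (system_hr2) = "full_name" (system_hr1) = employee name

Names in system_hr2: ['Grace', 'Nate']
Names in system_hr1: ['Grace', 'Mona']

In system_hr2 but not system_hr1: ['Nate']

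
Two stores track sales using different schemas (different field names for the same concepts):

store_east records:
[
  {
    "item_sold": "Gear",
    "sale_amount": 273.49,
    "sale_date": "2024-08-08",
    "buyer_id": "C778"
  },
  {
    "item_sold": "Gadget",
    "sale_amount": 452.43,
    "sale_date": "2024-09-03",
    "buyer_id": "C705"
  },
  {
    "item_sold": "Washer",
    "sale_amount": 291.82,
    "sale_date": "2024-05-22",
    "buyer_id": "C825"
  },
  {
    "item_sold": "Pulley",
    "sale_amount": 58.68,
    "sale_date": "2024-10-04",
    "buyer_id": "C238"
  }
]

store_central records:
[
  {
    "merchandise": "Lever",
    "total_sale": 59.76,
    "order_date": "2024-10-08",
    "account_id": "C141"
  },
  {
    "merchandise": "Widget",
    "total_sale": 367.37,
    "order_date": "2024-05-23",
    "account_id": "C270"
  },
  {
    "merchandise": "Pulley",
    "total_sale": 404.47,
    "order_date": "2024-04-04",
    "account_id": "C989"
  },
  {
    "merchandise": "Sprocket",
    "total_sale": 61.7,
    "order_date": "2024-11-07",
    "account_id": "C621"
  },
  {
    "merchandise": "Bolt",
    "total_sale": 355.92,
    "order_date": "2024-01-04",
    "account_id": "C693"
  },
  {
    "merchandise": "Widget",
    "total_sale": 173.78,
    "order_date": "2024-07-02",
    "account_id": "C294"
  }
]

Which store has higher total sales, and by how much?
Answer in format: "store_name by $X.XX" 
store_central by $346.58

Schema mapping: "sale_amount" (store_east) = "total_sale" (store_central) = sale amount

Total for store_east: 1076.42
Total for store_central: 1423.00

Difference: |1076.42 - 1423.00| = 346.58
store_central has higher sales by $346.58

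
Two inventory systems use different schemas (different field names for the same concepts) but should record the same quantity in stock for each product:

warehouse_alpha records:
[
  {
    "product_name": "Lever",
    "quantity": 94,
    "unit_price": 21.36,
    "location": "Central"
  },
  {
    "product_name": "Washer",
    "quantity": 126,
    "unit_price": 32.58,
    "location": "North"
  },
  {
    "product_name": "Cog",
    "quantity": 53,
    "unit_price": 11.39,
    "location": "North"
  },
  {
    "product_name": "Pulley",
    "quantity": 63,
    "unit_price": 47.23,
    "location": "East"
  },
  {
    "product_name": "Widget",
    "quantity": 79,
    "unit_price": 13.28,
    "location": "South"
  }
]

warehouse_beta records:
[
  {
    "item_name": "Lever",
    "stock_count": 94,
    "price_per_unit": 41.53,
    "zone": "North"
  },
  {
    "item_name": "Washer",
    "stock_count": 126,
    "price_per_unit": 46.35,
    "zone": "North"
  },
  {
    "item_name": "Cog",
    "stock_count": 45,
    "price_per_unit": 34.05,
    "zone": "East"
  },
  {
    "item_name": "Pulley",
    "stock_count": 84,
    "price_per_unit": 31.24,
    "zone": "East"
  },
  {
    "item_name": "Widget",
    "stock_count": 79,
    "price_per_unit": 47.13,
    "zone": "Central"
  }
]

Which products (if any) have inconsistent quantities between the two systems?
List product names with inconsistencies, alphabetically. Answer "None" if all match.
Cog, Pulley

Schema mappings:
- "product_name" (warehouse_alpha) = "item_name" (warehouse_beta) = product name
- "quantity" (warehouse_alpha) = "stock_count" (warehouse_beta) = quantity

Comparison:
  Lever: 94 vs 94 - MATCH
  Washer: 126 vs 126 - MATCH
  Cog: 53 vs 45 - MISMATCH
  Pulley: 63 vs 84 - MISMATCH
  Widget: 79 vs 79 - MATCH

Products with inconsistencies: Cog, Pulley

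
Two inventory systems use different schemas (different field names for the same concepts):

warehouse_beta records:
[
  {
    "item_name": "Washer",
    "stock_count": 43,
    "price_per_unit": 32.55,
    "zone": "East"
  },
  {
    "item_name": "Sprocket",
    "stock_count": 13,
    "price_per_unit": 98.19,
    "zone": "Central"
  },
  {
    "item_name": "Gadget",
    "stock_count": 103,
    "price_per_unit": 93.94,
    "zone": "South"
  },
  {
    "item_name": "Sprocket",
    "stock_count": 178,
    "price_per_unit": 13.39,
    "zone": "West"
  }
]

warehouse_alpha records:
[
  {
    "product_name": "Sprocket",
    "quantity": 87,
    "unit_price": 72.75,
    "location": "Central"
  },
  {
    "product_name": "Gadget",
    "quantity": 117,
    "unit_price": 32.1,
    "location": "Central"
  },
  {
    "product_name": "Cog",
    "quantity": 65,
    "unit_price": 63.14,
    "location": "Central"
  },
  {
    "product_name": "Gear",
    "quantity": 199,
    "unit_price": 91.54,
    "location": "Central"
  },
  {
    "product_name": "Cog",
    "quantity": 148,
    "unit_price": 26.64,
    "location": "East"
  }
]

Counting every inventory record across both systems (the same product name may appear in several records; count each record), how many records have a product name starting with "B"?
0

Schema mapping: "item_name" (warehouse_beta) = "product_name" (warehouse_alpha) = product name

Records with product name starting with "B" in warehouse_beta: 0
Records with product name starting with "B" in warehouse_alpha: 0

Total: 0 + 0 = 0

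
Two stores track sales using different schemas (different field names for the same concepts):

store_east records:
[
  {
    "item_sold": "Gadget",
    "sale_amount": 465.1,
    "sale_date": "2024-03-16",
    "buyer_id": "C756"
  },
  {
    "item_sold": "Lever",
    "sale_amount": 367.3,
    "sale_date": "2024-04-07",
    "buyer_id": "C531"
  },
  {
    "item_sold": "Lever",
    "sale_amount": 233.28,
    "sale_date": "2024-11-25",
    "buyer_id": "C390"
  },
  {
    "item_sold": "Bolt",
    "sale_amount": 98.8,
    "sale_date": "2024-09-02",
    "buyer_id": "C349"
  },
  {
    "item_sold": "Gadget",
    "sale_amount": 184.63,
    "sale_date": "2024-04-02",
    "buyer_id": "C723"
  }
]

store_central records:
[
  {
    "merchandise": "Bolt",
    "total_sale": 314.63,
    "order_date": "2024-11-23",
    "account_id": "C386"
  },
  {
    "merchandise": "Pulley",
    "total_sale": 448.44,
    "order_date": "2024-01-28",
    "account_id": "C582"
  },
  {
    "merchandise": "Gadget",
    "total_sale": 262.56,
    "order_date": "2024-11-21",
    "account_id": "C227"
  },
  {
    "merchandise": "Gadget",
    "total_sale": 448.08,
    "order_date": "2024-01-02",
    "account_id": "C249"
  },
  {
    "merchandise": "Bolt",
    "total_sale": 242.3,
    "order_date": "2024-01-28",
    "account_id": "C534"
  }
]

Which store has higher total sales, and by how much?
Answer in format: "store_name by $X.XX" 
store_central by $366.90

Schema mapping: "sale_amount" (store_east) = "total_sale" (store_central) = sale amount

Total for store_east: 1349.11
Total for store_central: 1716.01

Difference: |1349.11 - 1716.01| = 366.90
store_central has higher sales by $366.90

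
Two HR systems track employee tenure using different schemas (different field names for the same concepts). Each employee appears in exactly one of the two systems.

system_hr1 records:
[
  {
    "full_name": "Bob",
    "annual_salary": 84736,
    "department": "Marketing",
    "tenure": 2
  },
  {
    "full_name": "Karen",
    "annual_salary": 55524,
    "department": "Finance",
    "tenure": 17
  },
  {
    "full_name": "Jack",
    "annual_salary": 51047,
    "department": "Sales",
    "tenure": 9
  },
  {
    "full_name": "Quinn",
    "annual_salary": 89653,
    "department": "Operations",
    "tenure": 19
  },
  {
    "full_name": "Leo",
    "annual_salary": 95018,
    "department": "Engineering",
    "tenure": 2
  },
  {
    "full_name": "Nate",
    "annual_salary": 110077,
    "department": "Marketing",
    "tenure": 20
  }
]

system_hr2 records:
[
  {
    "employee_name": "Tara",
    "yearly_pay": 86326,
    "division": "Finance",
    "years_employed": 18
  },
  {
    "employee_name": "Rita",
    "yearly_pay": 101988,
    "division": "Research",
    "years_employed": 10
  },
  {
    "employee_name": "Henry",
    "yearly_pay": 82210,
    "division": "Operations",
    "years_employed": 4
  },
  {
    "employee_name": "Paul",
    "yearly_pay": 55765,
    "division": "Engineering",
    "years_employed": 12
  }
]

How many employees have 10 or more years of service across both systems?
6

Reconcile schemas: "tenure" (system_hr1) = "years_employed" (system_hr2) = years of service

From system_hr1: 3 employees with >= 10 years
From system_hr2: 3 employees with >= 10 years

Total: 3 + 3 = 6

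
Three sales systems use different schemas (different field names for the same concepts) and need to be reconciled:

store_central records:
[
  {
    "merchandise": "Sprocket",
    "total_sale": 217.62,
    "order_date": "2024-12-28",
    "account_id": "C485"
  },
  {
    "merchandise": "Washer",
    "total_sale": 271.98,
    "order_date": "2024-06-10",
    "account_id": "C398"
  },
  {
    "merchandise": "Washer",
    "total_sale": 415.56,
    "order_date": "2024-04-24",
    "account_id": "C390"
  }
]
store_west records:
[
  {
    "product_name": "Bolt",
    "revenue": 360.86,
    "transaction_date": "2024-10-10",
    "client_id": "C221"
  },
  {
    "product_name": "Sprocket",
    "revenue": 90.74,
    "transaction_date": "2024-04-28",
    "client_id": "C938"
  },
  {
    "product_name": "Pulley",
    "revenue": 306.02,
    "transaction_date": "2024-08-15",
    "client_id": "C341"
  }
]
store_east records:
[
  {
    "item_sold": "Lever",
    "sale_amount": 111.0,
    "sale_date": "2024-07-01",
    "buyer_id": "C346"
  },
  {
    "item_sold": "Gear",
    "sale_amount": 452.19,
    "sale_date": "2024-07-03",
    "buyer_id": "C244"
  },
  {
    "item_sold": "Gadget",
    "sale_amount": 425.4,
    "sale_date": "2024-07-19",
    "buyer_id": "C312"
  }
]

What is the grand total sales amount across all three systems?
2651.37

Schema reconciliation - all amount fields map to sale amount:

store_central (total_sale): 905.16
store_west (revenue): 757.62
store_east (sale_amount): 988.59

Grand total: 2651.37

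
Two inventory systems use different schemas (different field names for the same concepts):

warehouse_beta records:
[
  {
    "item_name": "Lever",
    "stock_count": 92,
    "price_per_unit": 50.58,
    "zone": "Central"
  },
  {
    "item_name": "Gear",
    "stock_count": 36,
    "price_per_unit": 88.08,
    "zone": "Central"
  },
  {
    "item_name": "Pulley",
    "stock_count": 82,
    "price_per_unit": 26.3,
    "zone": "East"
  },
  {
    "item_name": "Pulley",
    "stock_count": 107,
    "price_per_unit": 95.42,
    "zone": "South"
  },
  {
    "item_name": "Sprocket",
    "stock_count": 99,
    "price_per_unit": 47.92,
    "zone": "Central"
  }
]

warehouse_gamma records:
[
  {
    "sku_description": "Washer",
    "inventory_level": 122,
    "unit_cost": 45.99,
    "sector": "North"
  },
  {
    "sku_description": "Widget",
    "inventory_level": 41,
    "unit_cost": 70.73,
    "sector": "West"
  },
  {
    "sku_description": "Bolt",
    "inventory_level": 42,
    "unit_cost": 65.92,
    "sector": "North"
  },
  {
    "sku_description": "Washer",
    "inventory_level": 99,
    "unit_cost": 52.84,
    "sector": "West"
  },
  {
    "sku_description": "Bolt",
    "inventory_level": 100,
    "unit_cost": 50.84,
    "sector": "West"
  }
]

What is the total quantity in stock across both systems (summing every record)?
820

To reconcile these schemas, identify the field holding the quantity in stock in each system:
1. In warehouse_beta it is "stock_count"
2. In warehouse_gamma it is "inventory_level"

From warehouse_beta: 92 + 36 + 82 + 107 + 99 = 416
From warehouse_gamma: 122 + 41 + 42 + 99 + 100 = 404

Total: 416 + 404 = 820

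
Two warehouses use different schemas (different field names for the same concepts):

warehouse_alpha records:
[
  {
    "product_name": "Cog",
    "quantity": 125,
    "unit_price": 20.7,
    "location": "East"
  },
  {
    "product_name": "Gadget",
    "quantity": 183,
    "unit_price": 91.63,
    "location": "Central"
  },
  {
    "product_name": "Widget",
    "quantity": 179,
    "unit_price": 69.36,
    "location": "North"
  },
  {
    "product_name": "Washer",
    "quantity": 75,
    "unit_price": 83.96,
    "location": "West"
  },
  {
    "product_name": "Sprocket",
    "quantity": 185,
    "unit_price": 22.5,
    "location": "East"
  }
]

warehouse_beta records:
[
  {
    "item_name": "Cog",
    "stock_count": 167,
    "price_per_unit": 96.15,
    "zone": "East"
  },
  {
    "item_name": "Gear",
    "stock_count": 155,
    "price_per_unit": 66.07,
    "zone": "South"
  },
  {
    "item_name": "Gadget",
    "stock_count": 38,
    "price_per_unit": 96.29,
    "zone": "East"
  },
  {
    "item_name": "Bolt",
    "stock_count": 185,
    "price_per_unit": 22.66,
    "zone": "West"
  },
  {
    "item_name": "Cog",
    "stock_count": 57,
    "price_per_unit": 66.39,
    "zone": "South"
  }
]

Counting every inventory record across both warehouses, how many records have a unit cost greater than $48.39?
7

Schema mapping: "unit_price" (warehouse_alpha) = "price_per_unit" (warehouse_beta) = unit cost

Records > $48.39 in warehouse_alpha: 3
Records > $48.39 in warehouse_beta: 4

Total count: 3 + 4 = 7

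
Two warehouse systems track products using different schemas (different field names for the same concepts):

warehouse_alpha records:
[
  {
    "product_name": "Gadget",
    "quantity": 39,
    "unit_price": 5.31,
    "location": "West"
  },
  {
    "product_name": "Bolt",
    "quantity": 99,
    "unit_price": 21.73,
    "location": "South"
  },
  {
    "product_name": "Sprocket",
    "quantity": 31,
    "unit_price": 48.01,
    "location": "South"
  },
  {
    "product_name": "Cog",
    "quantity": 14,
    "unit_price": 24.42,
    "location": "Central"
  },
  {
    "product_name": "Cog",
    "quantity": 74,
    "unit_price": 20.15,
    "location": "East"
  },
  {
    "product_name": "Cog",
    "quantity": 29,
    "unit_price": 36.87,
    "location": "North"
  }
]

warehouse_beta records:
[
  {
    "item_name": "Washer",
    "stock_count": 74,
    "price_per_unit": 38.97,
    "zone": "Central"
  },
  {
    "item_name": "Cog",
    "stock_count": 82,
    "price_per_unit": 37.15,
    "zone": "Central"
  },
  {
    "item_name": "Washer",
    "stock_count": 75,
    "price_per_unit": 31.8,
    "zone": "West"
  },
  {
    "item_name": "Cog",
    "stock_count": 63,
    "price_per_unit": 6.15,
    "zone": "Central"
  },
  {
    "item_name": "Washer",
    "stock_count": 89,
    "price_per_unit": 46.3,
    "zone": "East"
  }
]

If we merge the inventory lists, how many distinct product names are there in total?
5

Schema mapping: "product_name" (warehouse_alpha) = "item_name" (warehouse_beta) = product name

Products in warehouse_alpha: ['Bolt', 'Cog', 'Gadget', 'Sprocket']
Products in warehouse_beta: ['Cog', 'Washer']

Union (unique products): ['Bolt', 'Cog', 'Gadget', 'Sprocket', 'Washer']
Count: 5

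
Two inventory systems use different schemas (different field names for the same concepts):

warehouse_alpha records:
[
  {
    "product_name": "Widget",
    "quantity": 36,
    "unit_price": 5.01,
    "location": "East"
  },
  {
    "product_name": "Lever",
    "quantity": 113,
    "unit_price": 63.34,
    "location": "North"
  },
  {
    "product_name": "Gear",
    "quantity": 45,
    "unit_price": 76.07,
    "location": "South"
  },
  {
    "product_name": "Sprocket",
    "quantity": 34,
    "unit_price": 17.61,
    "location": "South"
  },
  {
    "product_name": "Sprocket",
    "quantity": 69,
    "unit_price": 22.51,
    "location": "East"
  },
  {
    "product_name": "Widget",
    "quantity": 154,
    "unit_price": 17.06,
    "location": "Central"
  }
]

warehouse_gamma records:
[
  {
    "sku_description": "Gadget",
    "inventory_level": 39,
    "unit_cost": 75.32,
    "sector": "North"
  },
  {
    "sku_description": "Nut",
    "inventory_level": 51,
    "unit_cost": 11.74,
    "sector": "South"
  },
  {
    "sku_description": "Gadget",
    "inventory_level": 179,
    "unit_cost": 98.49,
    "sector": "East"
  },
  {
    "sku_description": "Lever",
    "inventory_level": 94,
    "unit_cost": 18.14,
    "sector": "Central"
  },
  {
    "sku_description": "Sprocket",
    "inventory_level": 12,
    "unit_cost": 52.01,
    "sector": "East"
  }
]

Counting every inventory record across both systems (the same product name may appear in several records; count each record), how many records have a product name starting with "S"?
3

Schema mapping: "product_name" (warehouse_alpha) = "sku_description" (warehouse_gamma) = product name

Records with product name starting with "S" in warehouse_alpha: 2
Records with product name starting with "S" in warehouse_gamma: 1

Total: 2 + 1 = 3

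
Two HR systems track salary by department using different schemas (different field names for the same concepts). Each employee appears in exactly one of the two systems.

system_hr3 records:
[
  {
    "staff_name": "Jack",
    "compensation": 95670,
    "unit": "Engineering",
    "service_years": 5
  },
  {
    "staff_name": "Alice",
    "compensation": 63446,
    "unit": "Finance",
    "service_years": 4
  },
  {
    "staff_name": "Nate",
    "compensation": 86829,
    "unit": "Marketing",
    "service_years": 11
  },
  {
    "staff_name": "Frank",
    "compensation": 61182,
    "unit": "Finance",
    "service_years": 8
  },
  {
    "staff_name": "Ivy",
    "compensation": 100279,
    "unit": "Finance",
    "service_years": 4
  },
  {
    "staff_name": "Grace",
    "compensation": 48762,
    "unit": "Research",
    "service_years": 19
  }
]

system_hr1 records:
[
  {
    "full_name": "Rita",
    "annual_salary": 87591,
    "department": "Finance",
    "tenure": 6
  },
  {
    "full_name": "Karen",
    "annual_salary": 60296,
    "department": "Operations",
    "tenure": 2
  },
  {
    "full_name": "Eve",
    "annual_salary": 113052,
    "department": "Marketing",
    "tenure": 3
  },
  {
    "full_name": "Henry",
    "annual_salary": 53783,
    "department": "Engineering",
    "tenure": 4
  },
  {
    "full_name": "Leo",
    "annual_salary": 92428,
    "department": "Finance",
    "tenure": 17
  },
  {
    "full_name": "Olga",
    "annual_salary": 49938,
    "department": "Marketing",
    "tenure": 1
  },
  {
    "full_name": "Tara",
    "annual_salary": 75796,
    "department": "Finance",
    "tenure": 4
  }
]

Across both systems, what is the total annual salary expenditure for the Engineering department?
149453

Schema mappings:
- "unit" (system_hr3) = "department" (system_hr1) = department
- "compensation" (system_hr3) = "annual_salary" (system_hr1) = salary

Engineering salaries from system_hr3: 95670
Engineering salaries from system_hr1: 53783

Total: 95670 + 53783 = 149453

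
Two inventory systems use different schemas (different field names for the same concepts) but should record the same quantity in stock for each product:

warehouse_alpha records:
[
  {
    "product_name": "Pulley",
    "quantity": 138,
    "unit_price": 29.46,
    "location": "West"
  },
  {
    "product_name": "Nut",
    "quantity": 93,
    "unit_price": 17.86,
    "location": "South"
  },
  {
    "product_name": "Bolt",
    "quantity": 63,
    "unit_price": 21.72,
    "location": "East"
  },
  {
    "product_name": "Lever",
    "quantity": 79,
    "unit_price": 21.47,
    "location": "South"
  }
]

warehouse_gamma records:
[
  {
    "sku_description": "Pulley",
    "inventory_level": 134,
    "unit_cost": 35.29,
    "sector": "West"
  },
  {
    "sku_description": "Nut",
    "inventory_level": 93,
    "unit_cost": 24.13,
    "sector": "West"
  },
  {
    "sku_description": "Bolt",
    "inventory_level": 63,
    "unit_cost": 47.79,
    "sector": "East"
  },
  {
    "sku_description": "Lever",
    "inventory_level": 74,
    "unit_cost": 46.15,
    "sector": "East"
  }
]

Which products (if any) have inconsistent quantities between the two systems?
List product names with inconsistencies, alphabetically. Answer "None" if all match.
Lever, Pulley

Schema mappings:
- "product_name" (warehouse_alpha) = "sku_description" (warehouse_gamma) = product name
- "quantity" (warehouse_alpha) = "inventory_level" (warehouse_gamma) = quantity

Comparison:
  Pulley: 138 vs 134 - MISMATCH
  Nut: 93 vs 93 - MATCH
  Bolt: 63 vs 63 - MATCH
  Lever: 79 vs 74 - MISMATCH

Products with inconsistencies: Lever, Pulley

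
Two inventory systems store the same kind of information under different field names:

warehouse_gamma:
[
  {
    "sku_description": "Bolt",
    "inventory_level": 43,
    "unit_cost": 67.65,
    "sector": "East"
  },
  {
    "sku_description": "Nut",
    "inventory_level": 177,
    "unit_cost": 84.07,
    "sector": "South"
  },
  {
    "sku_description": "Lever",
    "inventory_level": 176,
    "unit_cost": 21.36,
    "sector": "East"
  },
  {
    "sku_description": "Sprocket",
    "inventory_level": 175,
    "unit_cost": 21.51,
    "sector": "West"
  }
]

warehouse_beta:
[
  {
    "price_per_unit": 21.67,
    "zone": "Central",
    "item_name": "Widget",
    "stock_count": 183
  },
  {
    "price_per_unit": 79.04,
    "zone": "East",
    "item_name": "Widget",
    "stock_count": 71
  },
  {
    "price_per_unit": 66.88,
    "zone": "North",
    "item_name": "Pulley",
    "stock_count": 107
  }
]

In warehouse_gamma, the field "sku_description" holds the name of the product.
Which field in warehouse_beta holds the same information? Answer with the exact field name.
item_name

In warehouse_gamma, "sku_description" holds the name of the product.
The fields in warehouse_beta are: "price_per_unit", "zone", "item_name", "stock_count".
"item_name" is the match: the name refers to the same concept and its values are product-name strings (e.g. 'Pulley', 'Widget').
The other fields ("price_per_unit", "zone", "stock_count") hold different kinds of data.

So "sku_description" in warehouse_gamma corresponds to "item_name" in warehouse_beta.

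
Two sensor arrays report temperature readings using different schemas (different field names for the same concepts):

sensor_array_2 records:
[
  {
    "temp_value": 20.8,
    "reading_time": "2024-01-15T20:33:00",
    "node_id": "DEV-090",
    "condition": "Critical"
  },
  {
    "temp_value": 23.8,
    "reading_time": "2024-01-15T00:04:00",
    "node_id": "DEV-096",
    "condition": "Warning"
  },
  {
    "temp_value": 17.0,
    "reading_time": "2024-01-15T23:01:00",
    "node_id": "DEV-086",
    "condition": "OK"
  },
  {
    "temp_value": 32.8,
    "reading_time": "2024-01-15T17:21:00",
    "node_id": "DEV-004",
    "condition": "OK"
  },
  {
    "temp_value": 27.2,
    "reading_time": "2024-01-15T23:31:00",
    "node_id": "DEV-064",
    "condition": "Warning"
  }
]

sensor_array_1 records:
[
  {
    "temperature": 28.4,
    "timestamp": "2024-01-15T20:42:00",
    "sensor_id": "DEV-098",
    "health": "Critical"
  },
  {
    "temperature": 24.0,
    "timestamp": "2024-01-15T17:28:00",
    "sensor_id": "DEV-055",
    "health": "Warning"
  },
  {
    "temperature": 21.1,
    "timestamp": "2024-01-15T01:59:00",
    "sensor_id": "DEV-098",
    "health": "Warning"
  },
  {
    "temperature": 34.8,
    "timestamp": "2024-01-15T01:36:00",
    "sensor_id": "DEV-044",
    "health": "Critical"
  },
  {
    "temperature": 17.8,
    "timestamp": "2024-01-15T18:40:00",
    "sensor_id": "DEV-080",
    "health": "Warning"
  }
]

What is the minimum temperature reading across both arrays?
17.0

Schema mapping: "temp_value" (sensor_array_2) = "temperature" (sensor_array_1) = temperature reading

Minimum in sensor_array_2: 17.0
Minimum in sensor_array_1: 17.8

Overall minimum: min(17.0, 17.8) = 17.0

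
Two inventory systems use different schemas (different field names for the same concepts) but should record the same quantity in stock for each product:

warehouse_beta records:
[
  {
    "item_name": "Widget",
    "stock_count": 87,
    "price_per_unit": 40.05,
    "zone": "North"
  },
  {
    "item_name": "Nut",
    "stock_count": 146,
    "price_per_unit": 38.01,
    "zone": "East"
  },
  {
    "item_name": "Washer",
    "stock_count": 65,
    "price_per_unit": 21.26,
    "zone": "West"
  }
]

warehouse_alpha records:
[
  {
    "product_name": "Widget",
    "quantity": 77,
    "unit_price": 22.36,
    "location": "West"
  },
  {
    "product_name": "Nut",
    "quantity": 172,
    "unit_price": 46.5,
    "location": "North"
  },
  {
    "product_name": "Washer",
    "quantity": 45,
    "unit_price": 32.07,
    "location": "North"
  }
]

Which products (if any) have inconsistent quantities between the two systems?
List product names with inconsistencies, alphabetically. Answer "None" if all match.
Nut, Washer, Widget

Schema mappings:
- "item_name" (warehouse_beta) = "product_name" (warehouse_alpha) = product name
- "stock_count" (warehouse_beta) = "quantity" (warehouse_alpha) = quantity

Comparison:
  Widget: 87 vs 77 - MISMATCH
  Nut: 146 vs 172 - MISMATCH
  Washer: 65 vs 45 - MISMATCH

Products with inconsistencies: Nut, Washer, Widget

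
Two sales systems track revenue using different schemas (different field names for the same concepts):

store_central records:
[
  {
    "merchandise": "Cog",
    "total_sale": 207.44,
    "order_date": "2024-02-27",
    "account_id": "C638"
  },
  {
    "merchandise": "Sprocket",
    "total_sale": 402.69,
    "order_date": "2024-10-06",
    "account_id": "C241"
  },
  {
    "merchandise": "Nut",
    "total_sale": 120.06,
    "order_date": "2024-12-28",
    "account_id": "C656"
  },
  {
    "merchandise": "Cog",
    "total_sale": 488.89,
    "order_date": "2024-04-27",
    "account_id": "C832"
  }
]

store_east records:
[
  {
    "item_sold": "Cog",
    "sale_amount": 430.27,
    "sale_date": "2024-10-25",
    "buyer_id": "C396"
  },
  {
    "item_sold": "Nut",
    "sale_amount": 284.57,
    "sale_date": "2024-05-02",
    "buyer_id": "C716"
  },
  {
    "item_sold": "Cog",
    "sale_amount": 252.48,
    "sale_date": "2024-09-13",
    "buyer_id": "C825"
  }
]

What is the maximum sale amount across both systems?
488.89

Reconcile: "total_sale" (store_central) = "sale_amount" (store_east) = sale amount

Maximum in store_central: 488.89
Maximum in store_east: 430.27

Overall maximum: max(488.89, 430.27) = 488.89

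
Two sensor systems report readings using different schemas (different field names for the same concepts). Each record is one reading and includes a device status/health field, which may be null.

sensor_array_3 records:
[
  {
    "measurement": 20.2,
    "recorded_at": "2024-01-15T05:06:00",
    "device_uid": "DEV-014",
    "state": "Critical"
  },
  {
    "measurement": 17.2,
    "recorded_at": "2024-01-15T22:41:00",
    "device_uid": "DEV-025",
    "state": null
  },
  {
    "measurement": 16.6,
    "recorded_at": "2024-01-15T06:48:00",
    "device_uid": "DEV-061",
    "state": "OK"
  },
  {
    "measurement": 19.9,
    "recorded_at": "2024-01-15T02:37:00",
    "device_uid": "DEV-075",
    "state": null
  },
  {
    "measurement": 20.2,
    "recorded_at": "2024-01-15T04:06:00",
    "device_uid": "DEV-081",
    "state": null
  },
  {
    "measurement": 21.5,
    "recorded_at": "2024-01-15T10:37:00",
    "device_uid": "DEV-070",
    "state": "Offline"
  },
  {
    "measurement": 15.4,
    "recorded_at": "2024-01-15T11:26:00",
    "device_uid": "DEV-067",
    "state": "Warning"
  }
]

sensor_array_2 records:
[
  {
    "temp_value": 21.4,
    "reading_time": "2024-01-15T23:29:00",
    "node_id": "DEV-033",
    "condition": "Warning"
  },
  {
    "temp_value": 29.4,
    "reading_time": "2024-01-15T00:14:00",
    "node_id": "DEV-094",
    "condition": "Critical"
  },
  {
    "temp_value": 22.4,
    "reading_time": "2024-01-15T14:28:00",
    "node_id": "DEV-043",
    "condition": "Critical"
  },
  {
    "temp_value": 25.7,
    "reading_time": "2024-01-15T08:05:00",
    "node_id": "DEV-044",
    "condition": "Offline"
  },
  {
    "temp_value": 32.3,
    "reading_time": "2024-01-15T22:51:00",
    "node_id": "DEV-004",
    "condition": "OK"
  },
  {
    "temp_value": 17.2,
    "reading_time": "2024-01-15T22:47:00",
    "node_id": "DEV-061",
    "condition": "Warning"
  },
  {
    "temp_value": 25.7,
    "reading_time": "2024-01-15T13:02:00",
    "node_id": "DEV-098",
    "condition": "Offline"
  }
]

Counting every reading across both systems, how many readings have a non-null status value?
11

Schema mapping: "state" (sensor_array_3) = "condition" (sensor_array_2) = status

Non-null in sensor_array_3: 4
Non-null in sensor_array_2: 7

Total non-null: 4 + 7 = 11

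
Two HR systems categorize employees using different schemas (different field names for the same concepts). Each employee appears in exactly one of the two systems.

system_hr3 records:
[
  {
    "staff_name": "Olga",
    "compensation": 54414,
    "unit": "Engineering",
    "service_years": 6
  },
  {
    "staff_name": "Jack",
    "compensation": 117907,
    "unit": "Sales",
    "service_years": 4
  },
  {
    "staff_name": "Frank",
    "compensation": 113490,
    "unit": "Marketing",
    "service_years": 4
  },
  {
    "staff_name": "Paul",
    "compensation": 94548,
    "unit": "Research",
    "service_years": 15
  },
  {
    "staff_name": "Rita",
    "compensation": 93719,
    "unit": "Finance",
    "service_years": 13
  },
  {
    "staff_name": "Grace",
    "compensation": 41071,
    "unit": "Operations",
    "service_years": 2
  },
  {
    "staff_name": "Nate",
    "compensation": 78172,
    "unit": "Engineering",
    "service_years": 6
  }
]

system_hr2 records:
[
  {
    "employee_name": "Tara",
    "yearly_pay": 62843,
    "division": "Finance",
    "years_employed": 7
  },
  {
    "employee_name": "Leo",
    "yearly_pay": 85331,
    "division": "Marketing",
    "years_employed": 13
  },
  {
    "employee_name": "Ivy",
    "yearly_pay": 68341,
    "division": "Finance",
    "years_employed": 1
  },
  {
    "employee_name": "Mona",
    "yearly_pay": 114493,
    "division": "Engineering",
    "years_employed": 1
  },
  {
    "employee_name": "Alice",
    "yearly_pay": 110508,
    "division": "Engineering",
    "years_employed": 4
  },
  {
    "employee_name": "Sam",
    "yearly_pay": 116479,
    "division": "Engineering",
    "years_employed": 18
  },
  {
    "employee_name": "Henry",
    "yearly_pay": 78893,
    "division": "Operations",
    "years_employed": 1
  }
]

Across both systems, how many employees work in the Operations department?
2

Schema mapping: "unit" (system_hr3) = "division" (system_hr2) = department

Operations employees in system_hr3: 1
Operations employees in system_hr2: 1

Total in Operations: 1 + 1 = 2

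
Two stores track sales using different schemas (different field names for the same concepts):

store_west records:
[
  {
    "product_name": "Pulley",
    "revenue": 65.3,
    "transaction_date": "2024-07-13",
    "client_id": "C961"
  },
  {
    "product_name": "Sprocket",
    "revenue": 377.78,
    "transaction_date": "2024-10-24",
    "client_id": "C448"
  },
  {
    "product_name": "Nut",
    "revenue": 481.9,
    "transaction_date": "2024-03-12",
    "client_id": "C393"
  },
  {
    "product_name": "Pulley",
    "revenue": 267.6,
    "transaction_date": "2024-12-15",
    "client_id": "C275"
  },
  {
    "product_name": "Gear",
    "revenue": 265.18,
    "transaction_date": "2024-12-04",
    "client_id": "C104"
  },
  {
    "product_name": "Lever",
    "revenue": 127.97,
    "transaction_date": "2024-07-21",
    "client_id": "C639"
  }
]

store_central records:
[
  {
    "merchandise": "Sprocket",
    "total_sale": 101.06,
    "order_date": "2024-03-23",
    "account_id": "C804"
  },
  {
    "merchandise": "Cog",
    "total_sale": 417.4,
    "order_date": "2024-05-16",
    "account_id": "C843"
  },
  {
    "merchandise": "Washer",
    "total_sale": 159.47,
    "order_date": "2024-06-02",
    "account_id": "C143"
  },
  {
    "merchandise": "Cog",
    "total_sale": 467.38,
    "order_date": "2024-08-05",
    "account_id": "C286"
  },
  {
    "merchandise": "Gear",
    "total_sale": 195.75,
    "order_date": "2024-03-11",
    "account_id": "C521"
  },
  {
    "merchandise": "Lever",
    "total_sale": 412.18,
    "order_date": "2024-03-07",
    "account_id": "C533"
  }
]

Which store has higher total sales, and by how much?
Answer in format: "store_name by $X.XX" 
store_central by $167.51

Schema mapping: "revenue" (store_west) = "total_sale" (store_central) = sale amount

Total for store_west: 1585.73
Total for store_central: 1753.24

Difference: |1585.73 - 1753.24| = 167.51
store_central has higher sales by $167.51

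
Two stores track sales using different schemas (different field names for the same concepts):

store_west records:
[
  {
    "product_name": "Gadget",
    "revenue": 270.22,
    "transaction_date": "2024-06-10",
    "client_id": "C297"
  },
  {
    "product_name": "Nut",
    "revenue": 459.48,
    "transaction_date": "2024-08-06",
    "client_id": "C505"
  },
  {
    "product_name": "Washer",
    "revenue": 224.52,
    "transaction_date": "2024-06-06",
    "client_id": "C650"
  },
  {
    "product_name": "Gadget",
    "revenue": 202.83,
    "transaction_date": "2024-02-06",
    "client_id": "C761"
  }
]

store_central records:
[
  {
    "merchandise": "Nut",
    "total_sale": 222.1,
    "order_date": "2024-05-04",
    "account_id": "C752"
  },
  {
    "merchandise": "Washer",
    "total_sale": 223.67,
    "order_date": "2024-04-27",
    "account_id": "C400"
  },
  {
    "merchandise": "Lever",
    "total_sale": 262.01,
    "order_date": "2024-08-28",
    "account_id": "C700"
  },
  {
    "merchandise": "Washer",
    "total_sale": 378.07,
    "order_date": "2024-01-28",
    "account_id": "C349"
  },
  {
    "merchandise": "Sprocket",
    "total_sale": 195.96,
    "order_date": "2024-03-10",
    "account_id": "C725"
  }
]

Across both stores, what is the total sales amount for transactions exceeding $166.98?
2438.86

Schema mapping: "revenue" (store_west) = "total_sale" (store_central) = sale amount

Sum of sales > $166.98 in store_west: 1157.05
Sum of sales > $166.98 in store_central: 1281.81

Total: 1157.05 + 1281.81 = 2438.86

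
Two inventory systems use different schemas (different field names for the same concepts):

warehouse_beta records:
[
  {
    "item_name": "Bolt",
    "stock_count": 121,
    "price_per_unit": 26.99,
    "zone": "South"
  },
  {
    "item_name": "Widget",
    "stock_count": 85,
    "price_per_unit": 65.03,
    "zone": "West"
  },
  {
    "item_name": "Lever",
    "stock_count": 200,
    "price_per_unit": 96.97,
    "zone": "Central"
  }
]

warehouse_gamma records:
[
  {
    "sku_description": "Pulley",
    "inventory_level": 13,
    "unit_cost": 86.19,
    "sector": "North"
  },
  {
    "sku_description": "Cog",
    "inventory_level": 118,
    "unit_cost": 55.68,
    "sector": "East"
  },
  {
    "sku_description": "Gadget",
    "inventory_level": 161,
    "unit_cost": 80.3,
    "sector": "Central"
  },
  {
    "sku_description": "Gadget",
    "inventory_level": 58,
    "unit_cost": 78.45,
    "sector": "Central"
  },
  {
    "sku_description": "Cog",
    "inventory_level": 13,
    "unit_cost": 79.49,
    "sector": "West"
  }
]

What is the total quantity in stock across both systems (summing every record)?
769

To reconcile these schemas, identify the field holding the quantity in stock in each system:
1. In warehouse_beta it is "stock_count"
2. In warehouse_gamma it is "inventory_level"

From warehouse_beta: 121 + 85 + 200 = 406
From warehouse_gamma: 13 + 118 + 161 + 58 + 13 = 363

Total: 406 + 363 = 769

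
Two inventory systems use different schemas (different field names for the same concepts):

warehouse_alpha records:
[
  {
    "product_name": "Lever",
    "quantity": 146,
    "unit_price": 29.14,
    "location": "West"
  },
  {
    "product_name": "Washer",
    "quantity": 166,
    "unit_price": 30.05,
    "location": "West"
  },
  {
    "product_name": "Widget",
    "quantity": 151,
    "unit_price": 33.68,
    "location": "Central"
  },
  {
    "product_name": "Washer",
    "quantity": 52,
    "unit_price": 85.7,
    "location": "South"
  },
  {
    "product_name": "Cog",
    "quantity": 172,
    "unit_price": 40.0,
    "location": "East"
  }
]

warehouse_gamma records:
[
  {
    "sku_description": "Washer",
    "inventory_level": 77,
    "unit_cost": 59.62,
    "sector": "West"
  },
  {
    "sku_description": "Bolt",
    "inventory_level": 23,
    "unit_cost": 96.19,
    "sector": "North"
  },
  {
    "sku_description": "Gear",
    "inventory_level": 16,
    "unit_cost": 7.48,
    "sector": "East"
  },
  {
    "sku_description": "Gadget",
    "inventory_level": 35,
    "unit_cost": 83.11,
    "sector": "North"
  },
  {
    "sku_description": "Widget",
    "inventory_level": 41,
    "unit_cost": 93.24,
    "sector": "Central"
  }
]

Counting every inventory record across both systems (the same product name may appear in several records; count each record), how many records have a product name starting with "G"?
2

Schema mapping: "product_name" (warehouse_alpha) = "sku_description" (warehouse_gamma) = product name

Records with product name starting with "G" in warehouse_alpha: 0
Records with product name starting with "G" in warehouse_gamma: 2

Total: 0 + 2 = 2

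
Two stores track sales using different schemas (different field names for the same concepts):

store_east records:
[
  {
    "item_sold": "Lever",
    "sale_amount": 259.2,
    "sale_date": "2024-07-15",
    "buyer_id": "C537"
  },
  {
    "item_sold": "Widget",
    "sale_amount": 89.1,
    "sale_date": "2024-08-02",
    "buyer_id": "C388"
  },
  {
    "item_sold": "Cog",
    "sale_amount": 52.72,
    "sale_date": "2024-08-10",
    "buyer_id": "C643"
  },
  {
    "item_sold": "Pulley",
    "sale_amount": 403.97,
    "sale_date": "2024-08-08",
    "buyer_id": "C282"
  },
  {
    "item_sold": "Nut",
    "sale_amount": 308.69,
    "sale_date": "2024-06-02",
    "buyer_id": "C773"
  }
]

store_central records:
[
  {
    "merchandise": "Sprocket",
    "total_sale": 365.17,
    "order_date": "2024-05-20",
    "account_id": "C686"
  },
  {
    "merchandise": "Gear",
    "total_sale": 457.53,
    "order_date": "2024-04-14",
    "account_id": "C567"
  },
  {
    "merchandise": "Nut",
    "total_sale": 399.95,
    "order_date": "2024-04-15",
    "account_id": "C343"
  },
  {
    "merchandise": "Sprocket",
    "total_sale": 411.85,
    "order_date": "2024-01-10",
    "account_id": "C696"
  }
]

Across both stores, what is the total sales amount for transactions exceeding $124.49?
2606.36

Schema mapping: "sale_amount" (store_east) = "total_sale" (store_central) = sale amount

Sum of sales > $124.49 in store_east: 971.86
Sum of sales > $124.49 in store_central: 1634.5

Total: 971.86 + 1634.5 = 2606.36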